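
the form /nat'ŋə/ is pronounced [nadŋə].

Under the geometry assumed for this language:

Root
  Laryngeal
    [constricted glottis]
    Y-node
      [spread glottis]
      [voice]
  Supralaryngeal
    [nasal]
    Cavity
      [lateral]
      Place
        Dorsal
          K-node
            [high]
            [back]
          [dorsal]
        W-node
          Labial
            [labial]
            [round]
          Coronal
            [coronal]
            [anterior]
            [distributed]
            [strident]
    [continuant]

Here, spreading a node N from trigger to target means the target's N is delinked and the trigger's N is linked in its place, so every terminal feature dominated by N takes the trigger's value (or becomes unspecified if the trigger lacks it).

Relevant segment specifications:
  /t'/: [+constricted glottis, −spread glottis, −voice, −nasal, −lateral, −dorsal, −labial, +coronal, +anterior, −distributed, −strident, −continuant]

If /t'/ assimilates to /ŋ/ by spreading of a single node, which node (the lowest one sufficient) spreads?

Feature comparison: [voice], [constricted glottis] differ between /t'/ and [d]; the remaining terminals match.
In this geometry the lowest node dominating all of them is Laryngeal: every daughter of Laryngeal dominates only a proper subset, so no lower node suffices.
Spreading Laryngeal from /ŋ/ overwrites each of those terminals with /ŋ/'s values, yielding exactly [d].
Had Root spread, [nasal], [coronal] would have taken /ŋ/'s values; they stay as in /t'/, confirming the spreading constituent is exactly Laryngeal.

Laryngeal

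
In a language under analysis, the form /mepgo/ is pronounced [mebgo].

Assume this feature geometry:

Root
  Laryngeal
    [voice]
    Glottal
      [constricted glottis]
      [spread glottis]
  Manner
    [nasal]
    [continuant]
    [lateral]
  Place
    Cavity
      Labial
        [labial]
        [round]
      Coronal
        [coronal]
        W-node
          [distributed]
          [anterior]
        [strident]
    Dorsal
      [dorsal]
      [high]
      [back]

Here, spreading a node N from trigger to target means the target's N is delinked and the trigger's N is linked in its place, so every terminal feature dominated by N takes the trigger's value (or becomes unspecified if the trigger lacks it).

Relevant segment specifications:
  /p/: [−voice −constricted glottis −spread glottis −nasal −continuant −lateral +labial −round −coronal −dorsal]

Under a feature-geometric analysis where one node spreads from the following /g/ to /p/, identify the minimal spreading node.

[voice]

Feature comparison: [voice] differs between /p/ and [b]; the remaining terminals match.
Since just one terminal is affected and it takes /g/'s value, spreading the terminal [voice] alone is sufficient and minimal.
Features on which the two segments disagree outside [voice], such as [dorsal], [labial], are unchanged — nothing dominating them spread, and [voice] is the minimal sufficient constituent.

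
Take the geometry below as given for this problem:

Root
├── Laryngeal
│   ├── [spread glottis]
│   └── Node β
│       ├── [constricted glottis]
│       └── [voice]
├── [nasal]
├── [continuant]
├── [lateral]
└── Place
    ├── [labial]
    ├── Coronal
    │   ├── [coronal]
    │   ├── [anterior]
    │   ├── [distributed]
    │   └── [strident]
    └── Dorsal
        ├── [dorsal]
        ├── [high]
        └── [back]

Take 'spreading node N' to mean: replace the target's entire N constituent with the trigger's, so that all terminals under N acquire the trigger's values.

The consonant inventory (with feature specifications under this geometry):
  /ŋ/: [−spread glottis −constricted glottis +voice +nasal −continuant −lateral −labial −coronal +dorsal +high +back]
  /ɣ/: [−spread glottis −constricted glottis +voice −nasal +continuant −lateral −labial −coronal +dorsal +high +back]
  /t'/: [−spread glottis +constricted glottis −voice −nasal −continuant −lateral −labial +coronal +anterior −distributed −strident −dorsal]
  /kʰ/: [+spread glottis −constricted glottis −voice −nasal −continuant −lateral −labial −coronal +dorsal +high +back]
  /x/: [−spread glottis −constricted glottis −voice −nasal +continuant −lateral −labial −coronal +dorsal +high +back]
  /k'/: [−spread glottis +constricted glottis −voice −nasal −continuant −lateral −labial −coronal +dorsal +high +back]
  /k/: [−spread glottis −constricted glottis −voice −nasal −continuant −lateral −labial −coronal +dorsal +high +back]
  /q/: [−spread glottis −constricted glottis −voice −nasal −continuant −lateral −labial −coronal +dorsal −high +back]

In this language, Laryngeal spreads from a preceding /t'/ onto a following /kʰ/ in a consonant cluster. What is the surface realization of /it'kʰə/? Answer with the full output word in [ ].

The Laryngeal node dominates the terminals [spread glottis], [constricted glottis], [voice].
Spreading Laryngeal from /t'/ onto /kʰ/ replaces those values with /t'/'s: [−spread glottis], [+constricted glottis], [−voice]. Features outside Laryngeal ([nasal], [continuant], [lateral], …) stay as in /kʰ/.
This feature bundle is that of [k'], so /it'kʰə/ surfaces as [it'k'ə].

[it'k'ə]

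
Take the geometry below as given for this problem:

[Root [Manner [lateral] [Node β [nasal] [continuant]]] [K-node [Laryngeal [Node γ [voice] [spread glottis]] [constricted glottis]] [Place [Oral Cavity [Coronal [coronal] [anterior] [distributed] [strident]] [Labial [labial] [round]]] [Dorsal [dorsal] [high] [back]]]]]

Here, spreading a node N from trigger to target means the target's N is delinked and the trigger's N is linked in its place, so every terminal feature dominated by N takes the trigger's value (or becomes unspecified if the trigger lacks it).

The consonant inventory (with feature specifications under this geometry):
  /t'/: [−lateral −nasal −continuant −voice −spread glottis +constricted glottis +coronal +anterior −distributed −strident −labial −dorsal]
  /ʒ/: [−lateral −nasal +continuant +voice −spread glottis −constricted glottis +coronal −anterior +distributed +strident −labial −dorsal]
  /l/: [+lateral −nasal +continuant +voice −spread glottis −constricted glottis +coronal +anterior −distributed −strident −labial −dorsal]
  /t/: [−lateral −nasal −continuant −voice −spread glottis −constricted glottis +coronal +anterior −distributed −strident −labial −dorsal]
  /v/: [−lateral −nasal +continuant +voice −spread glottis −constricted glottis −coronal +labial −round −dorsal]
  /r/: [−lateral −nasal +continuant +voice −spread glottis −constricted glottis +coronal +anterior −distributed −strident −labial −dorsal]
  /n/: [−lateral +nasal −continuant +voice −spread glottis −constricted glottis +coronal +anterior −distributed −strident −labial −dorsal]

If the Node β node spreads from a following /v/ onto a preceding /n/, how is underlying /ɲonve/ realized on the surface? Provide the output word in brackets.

The Node β node dominates the terminals [nasal], [continuant].
After delinking /n/'s Node β and linking /v/'s, the affected terminals become [−nasal], [+continuant]; [lateral], [voice], [spread glottis], … (outside Node β) are retained from /n/.
This feature bundle is that of [r], so /ɲonve/ surfaces as [ɲorve].

[ɲorve]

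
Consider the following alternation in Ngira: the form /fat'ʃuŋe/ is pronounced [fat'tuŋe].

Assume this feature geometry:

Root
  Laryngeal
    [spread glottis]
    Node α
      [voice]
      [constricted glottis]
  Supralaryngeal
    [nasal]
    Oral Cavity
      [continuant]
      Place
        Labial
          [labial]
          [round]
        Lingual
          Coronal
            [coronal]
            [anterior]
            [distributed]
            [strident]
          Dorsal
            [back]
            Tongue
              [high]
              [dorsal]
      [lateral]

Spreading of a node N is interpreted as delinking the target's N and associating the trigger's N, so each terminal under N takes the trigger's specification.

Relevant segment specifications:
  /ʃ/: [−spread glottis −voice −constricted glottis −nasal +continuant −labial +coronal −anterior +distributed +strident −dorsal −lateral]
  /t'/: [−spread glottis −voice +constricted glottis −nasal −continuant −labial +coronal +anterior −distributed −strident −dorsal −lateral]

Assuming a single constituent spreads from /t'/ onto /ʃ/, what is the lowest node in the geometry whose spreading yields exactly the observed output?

/ʃ/ and [t] differ in [continuant], [anterior], [distributed], [strident]; every other specified feature is identical.
In this geometry the lowest node dominating all of them is Oral Cavity: every daughter of Oral Cavity dominates only a proper subset, so no lower node suffices.
Delinking /ʃ/'s Oral Cavity and associating /t'/'s Oral Cavity gives precisely the feature bundle of [t].
[constricted glottis] stays as in /ʃ/ although /t'/ differs there, so no node dominating it spread; among the remaining candidates Oral Cavity is the lowest that derives the output.

Oral Cavity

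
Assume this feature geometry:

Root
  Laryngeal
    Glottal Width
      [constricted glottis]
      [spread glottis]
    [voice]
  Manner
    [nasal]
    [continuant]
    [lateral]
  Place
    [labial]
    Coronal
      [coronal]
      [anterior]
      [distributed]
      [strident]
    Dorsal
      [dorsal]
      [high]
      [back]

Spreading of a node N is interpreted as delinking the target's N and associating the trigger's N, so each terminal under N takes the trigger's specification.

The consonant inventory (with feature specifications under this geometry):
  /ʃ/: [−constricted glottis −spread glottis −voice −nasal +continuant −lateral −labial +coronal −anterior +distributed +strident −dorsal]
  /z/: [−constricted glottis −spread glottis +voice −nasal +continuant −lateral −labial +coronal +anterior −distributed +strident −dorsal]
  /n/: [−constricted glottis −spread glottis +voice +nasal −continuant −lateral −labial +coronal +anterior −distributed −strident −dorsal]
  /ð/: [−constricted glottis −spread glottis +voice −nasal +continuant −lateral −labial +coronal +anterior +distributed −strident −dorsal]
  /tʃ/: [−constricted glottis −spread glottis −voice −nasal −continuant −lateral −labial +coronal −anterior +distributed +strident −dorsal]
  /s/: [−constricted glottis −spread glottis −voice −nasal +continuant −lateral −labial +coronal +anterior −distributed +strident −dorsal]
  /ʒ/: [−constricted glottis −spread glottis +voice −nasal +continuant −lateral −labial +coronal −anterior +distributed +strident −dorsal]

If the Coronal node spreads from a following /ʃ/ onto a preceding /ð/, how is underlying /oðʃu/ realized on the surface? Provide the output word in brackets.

Terminals under Coronal in this geometry: [coronal], [anterior], [distributed], [strident].
Spreading Coronal from /ʃ/ onto /ð/ replaces those values with /ʃ/'s: [+coronal], [−anterior], [+distributed], [+strident]. Features outside Coronal ([constricted glottis], [spread glottis], [voice], …) stay as in /ð/.
Among the inventory, only /ʒ/ has exactly this specification, giving the surface form [oʒʃu].

[oʒʃu]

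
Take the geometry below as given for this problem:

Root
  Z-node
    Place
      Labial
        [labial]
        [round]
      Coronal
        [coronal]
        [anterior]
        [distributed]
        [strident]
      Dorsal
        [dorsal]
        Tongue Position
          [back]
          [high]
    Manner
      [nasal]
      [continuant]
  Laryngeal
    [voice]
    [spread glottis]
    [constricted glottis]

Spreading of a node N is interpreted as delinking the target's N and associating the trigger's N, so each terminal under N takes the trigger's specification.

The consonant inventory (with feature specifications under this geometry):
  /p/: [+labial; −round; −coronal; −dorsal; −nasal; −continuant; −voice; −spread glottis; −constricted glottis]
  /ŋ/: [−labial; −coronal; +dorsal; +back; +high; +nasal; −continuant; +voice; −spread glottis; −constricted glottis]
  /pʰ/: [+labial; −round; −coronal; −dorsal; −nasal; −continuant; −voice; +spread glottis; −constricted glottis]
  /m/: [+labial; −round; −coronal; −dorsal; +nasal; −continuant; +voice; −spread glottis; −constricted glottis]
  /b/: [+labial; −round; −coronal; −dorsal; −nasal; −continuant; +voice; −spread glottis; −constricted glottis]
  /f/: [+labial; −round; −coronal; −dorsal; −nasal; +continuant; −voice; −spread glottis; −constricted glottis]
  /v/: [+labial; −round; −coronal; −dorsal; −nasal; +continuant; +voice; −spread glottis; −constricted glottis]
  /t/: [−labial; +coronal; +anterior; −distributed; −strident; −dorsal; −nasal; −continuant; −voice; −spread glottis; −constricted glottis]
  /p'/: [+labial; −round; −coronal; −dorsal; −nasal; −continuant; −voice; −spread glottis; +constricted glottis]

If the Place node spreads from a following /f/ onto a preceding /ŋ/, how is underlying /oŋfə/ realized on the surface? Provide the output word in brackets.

[omfə]

The Place node dominates the terminals [labial], [round], [coronal], [anterior], [distributed], [strident], [dorsal], [back], [high].
The target acquires /f/'s values for everything under Place — [+labial], [−round], [−coronal], [−dorsal] — while keeping its own [nasal], [continuant], [voice], ….
This feature bundle is that of [m], so /oŋfə/ surfaces as [omfə].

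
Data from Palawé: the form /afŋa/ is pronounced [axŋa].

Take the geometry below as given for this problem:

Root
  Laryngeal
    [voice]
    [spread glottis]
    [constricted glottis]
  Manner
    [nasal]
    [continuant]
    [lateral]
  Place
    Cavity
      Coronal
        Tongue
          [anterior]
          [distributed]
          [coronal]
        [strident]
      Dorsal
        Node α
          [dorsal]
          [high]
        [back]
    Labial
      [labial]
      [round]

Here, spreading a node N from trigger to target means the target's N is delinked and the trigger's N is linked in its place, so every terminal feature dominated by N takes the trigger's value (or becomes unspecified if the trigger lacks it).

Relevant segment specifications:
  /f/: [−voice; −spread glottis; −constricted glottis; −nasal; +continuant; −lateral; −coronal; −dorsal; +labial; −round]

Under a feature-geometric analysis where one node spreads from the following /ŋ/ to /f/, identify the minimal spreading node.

Place

Comparing /f/ with its surface form [x], the features that change are [labial], [round], [dorsal], [high], [back].
In this geometry the lowest node dominating all of them is Place: every daughter of Place dominates only a proper subset, so no lower node suffices.
Spreading Place from /ŋ/ overwrites each of those terminals with /ŋ/'s values, yielding exactly [x].
Had Root spread, [nasal], [continuant] would have taken /ŋ/'s values; they stay as in /f/, confirming the spreading constituent is exactly Place.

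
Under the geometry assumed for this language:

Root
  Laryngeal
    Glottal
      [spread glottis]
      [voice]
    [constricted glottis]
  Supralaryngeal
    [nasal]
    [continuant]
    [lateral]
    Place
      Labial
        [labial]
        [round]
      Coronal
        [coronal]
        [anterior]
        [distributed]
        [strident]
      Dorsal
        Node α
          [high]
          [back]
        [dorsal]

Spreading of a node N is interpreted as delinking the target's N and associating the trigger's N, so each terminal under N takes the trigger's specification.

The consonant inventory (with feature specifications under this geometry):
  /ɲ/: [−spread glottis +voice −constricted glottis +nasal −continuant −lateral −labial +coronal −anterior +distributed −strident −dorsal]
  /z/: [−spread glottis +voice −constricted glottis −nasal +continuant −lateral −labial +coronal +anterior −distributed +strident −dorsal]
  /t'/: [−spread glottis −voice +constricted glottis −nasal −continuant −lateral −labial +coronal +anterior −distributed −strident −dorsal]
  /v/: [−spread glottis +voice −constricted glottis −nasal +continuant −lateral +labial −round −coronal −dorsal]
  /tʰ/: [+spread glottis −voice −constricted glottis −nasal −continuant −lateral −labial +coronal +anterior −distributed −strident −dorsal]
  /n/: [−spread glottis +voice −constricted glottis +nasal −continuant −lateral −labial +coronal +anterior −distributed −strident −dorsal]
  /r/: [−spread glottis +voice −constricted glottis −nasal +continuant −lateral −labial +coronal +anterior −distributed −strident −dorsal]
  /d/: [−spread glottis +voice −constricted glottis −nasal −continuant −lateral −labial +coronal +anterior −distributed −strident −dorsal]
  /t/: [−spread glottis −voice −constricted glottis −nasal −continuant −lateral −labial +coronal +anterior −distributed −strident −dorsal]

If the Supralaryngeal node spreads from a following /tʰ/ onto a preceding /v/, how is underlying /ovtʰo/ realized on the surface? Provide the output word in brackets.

Terminals under Supralaryngeal in this geometry: [nasal], [continuant], [lateral], [labial], [round], [coronal], [anterior], [distributed], [strident], [high], [back], [dorsal].
The target acquires /tʰ/'s values for everything under Supralaryngeal — [−nasal], [−continuant], [−lateral], [−labial], [+coronal], [+anterior], [−distributed], [−strident], [−dorsal] — while keeping its own [spread glottis], [voice], [constricted glottis].
This feature bundle is that of [d], so /ovtʰo/ surfaces as [odtʰo].

[odtʰo]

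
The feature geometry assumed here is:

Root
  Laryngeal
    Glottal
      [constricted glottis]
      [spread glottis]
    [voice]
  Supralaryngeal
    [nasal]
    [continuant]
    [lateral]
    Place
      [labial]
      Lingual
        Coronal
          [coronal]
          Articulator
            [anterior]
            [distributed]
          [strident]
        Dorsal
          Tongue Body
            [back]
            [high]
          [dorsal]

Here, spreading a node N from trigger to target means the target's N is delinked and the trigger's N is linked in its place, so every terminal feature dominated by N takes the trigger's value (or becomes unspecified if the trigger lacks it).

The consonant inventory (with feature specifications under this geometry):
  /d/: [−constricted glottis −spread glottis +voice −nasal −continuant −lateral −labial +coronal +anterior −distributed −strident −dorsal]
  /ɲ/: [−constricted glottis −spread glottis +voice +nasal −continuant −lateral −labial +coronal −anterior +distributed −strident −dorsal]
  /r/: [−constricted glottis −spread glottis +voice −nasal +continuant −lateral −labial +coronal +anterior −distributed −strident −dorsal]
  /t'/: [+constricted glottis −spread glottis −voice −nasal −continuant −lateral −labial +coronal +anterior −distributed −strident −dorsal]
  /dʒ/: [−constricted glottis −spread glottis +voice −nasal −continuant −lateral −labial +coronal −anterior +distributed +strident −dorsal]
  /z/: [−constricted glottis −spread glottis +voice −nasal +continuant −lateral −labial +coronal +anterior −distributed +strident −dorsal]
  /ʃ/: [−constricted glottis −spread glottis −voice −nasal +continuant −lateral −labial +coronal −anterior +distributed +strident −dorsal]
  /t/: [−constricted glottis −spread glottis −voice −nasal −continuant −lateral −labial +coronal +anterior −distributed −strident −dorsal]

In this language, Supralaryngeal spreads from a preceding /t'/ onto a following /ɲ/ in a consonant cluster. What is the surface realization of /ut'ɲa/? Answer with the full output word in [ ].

[ut'da]

The Supralaryngeal node dominates the terminals [nasal], [continuant], [lateral], [labial], [coronal], [anterior], [distributed], [strident], [back], [high], [dorsal].
After delinking /ɲ/'s Supralaryngeal and linking /t'/'s, the affected terminals become [−nasal], [−continuant], [−lateral], [−labial], [+coronal], [+anterior], [−distributed], [−strident], [−dorsal]; [constricted glottis], [spread glottis], [voice] (outside Supralaryngeal) are retained from /ɲ/.
The resulting bundle matches /d/ in the inventory; substituting it for /ɲ/ gives [ut'da].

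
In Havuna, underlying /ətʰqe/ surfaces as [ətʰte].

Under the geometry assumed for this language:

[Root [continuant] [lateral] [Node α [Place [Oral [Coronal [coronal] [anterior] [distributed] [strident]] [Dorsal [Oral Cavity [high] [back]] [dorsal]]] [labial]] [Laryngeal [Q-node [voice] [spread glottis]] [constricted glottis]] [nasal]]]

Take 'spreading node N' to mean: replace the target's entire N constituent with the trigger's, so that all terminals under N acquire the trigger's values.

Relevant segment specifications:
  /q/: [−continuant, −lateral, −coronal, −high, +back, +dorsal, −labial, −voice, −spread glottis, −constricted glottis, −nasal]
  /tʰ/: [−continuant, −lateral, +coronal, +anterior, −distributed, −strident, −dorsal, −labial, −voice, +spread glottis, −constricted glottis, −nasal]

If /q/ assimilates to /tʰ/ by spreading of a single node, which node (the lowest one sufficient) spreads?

Oral

/q/ and [t] differ in [coronal], [anterior], [distributed], [strident], [dorsal], [high], [back]; every other specified feature is identical.
In this geometry the lowest node dominating all of them is Oral: every daughter of Oral dominates only a proper subset, so no lower node suffices.
Delinking /q/'s Oral and associating /tʰ/'s Oral gives precisely the feature bundle of [t].
[spread glottis] stays as in /q/ although /tʰ/ differs there, so no node dominating it spread; among the remaining candidates Oral is the lowest that derives the output.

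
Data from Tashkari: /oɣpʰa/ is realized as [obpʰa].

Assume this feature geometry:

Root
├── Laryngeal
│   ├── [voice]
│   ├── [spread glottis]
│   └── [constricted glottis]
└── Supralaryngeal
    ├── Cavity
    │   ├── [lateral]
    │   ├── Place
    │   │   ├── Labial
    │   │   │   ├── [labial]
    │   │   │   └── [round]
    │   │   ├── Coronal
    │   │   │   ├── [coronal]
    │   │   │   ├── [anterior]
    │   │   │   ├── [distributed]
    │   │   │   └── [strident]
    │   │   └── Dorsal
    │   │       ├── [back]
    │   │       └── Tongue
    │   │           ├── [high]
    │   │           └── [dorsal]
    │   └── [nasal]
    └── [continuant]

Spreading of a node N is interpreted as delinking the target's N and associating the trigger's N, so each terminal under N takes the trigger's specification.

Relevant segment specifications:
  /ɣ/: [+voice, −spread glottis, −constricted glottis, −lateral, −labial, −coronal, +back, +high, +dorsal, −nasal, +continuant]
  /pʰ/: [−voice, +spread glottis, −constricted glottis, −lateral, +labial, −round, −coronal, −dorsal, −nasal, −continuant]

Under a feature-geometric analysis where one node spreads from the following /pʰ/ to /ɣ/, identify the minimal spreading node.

Supralaryngeal

Comparing /ɣ/ with its surface form [b], the features that change are [continuant], [labial], [round], [dorsal], [high], [back].
Tracing each changed feature up the tree, the paths first meet at Supralaryngeal; any lower node misses at least one of them.
Delinking /ɣ/'s Supralaryngeal and associating /pʰ/'s Supralaryngeal gives precisely the feature bundle of [b].
[spread glottis], [voice] — on which /pʰ/ differs from /ɣ/ — are unchanged, so Root cannot have spread; the constituent is no larger than Supralaryngeal.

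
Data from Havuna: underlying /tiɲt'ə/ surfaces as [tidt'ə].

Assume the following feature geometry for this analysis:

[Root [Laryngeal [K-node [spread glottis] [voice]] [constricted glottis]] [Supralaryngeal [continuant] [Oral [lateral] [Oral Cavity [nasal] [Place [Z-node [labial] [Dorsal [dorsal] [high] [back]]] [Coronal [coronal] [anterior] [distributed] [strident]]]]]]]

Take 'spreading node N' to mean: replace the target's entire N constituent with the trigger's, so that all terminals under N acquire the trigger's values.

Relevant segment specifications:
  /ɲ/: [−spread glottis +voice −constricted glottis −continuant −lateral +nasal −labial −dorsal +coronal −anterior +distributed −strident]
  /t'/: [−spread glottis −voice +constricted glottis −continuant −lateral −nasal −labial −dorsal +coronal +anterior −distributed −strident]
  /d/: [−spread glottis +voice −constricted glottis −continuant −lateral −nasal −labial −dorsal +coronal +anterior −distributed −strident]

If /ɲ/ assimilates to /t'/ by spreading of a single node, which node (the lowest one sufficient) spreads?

The alternation /ɲ/ → [d] changes [nasal], [anterior], [distributed] and nothing else.
Tracing each changed feature up the tree, the paths first meet at Oral Cavity; any lower node misses at least one of them.
Delinking /ɲ/'s Oral Cavity and associating /t'/'s Oral Cavity gives precisely the feature bundle of [d].
[voice], [constricted glottis] stay as in /ɲ/ although /t'/ differs there, so no node dominating them spread; among the remaining candidates Oral Cavity is the lowest that derives the output.

Oral Cavity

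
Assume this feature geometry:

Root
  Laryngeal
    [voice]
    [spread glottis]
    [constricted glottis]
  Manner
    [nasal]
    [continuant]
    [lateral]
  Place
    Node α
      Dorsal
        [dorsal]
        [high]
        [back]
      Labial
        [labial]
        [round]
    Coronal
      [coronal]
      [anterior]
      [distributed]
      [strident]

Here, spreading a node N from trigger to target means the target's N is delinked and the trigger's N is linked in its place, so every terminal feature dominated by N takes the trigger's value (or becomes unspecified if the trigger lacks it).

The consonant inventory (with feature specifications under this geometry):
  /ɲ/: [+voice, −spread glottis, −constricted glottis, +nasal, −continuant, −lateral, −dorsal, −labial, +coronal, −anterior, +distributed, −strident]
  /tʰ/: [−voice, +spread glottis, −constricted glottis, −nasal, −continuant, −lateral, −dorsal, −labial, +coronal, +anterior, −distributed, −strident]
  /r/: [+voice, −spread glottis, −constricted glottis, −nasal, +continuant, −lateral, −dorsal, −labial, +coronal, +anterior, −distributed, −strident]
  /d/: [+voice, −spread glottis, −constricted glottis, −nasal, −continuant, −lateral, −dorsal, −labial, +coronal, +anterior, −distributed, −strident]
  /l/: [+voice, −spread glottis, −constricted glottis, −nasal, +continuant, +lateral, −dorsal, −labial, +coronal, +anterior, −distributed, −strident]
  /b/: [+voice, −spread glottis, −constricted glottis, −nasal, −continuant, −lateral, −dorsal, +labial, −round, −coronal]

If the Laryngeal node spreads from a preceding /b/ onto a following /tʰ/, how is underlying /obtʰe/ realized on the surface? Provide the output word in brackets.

Terminals under Laryngeal in this geometry: [voice], [spread glottis], [constricted glottis].
After delinking /tʰ/'s Laryngeal and linking /b/'s, the affected terminals become [+voice], [−spread glottis], [−constricted glottis]; [nasal], [continuant], [lateral], … (outside Laryngeal) are retained from /tʰ/.
This feature bundle is that of [d], so /obtʰe/ surfaces as [obde].

[obde]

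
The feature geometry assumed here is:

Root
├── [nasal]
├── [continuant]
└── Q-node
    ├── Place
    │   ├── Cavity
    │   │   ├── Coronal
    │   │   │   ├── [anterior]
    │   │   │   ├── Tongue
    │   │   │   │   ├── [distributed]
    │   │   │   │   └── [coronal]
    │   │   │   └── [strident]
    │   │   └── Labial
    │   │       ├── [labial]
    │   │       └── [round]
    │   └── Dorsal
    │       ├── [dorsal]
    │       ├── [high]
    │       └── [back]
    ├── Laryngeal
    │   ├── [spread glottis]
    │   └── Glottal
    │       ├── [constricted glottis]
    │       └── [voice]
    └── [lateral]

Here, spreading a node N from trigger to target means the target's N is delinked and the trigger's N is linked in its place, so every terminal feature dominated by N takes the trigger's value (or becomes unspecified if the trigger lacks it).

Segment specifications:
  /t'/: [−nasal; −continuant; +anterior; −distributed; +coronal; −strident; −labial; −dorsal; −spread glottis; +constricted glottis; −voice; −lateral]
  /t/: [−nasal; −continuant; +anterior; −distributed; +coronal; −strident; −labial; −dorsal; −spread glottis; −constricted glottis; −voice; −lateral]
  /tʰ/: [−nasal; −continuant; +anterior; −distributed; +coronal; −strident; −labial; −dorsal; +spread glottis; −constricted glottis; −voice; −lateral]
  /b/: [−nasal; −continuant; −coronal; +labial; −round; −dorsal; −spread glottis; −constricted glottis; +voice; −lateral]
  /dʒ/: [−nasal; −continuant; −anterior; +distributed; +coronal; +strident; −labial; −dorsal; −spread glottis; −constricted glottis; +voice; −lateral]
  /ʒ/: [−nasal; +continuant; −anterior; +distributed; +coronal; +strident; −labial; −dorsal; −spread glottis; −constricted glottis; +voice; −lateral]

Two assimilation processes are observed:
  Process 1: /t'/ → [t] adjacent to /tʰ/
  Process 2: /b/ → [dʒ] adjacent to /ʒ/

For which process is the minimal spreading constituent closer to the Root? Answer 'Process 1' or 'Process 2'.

Process 1: the feature that changes is [constricted glottis]; the minimal node is [constricted glottis] (depth 4).
Process 2: the features that change are [labial], [round], [coronal], [anterior], [distributed], [strident]; the minimal node is Cavity (depth 3).
Cavity is closer to Root than [constricted glottis], so Process 2 spreads the higher node.

Process 2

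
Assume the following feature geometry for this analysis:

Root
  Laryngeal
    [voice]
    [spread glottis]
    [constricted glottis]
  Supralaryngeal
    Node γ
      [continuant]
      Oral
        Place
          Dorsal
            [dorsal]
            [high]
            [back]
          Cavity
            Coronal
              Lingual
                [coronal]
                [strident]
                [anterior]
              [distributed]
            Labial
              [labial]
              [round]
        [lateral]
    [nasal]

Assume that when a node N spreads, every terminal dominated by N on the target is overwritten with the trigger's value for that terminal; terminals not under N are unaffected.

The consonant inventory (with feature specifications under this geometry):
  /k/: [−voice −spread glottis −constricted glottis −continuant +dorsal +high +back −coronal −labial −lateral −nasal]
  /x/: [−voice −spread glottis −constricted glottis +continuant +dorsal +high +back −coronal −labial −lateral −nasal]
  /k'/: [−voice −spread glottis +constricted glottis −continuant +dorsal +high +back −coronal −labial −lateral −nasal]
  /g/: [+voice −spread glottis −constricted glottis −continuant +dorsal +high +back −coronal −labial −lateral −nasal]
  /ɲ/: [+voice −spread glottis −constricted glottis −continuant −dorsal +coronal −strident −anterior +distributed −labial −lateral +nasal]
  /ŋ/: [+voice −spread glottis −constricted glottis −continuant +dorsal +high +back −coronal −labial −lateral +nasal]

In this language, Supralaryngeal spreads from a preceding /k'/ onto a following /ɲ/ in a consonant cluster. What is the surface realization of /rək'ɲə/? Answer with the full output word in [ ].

[rək'gə]

Supralaryngeal immediately or transitively dominates [continuant], [dorsal], [high], [back], [coronal], [strident], [anterior], [distributed], [labial], [round], [lateral], [nasal].
After delinking /ɲ/'s Supralaryngeal and linking /k'/'s, the affected terminals become [−continuant], [+dorsal], [+high], [+back], [−coronal], [−labial], [−lateral], [−nasal]; [voice], [spread glottis], [constricted glottis] (outside Supralaryngeal) are retained from /ɲ/.
This feature bundle is that of [g], so /rək'ɲə/ surfaces as [rək'gə].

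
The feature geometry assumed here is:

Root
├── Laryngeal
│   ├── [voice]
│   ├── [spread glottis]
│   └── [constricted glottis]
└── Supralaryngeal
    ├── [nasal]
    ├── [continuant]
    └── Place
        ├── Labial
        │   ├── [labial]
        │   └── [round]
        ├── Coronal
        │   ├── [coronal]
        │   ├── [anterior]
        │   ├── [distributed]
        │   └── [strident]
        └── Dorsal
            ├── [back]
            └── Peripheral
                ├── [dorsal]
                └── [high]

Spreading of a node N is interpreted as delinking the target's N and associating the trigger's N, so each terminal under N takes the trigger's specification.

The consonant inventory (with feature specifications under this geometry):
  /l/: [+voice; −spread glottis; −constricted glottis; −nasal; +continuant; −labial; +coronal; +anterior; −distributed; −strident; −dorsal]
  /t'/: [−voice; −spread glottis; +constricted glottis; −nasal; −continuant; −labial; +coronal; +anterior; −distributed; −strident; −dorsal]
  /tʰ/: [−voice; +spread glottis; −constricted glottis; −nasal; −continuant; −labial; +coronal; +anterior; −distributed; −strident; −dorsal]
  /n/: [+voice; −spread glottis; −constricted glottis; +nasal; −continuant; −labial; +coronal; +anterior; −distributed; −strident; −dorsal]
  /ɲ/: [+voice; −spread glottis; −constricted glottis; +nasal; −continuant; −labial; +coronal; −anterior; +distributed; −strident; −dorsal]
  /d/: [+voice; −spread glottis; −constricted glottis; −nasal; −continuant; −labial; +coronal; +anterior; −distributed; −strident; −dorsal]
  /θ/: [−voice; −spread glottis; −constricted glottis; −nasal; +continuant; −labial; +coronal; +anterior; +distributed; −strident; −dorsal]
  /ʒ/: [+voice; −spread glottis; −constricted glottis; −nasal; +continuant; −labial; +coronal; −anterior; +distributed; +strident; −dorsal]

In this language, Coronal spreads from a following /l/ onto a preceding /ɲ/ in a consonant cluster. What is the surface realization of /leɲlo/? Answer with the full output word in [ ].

Terminals under Coronal in this geometry: [coronal], [anterior], [distributed], [strident].
The target acquires /l/'s values for everything under Coronal — [+coronal], [+anterior], [−distributed], [−strident] — while keeping its own [voice], [spread glottis], [constricted glottis], ….
Among the inventory, only /n/ has exactly this specification, giving the surface form [lenlo].

[lenlo]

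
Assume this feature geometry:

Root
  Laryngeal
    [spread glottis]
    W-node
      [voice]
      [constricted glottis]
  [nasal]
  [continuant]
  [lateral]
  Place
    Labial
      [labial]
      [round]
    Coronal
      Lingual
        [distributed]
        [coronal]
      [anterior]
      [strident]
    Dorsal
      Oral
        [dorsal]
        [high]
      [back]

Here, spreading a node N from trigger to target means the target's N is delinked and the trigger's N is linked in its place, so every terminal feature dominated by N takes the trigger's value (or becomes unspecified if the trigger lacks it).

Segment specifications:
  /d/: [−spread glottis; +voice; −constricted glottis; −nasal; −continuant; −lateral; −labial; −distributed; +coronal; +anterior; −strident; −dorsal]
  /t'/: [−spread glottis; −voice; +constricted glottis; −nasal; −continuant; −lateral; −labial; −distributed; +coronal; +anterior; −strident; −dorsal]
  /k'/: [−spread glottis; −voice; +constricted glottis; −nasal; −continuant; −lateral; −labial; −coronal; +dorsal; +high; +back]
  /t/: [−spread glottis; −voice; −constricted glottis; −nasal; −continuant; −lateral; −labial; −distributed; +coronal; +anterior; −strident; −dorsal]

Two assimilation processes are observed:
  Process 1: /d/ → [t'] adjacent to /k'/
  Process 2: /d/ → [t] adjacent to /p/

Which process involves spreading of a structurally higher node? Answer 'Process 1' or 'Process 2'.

In Process 1, [voice], [constricted glottis] change, so the minimal spreading node is W-node at depth 2.
In Process 2, [voice] changes, so the minimal spreading node is [voice] at depth 3.
W-node (depth 2) sits above [voice] (depth 3), making Process 1 the one with the higher spreading node.

Process 1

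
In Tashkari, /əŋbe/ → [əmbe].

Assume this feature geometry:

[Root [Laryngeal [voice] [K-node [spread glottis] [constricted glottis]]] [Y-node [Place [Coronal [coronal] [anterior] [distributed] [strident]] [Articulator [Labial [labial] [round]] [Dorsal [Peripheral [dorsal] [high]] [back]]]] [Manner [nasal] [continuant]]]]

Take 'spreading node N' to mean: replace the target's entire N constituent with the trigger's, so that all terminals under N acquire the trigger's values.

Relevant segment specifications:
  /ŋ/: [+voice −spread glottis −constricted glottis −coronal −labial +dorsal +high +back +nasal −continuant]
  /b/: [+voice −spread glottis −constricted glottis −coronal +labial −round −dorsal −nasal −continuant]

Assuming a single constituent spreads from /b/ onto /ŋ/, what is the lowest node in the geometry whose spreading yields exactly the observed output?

Articulator

Comparing /ŋ/ with its surface form [m], the features that change are [labial], [round], [dorsal], [high], [back].
The smallest constituent containing every changed terminal is Articulator — each of its daughters lacks at least one of the affected features.
Delinking /ŋ/'s Articulator and associating /b/'s Articulator gives precisely the feature bundle of [m].
[nasal], a feature on which the two segments disagree outside Articulator, is unchanged — nothing dominating it spread, and Articulator is the minimal sufficient constituent.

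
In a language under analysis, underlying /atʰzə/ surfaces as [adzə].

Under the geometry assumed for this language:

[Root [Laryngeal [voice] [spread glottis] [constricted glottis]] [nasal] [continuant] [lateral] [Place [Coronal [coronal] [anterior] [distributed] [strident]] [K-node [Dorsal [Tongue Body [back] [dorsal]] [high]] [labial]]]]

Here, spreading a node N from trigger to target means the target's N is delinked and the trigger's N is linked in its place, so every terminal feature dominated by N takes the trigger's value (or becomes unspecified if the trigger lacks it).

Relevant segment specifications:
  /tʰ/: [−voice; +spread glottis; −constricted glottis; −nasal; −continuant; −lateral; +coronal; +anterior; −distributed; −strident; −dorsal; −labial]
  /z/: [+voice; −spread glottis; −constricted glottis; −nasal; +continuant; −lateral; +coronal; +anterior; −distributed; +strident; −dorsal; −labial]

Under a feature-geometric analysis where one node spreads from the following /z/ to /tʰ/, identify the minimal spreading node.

Laryngeal

The alternation /tʰ/ → [d] changes [voice], [spread glottis] and nothing else.
These terminals are all dominated by Laryngeal, and no proper subconstituent of Laryngeal covers them all; Laryngeal is their lowest common ancestor.
If Laryngeal spreads, every terminal under it takes /z/'s value, producing [d] as observed.
Since [continuant], [strident] are preserved even though /z/ disagrees there, no node above Laryngeal spread.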